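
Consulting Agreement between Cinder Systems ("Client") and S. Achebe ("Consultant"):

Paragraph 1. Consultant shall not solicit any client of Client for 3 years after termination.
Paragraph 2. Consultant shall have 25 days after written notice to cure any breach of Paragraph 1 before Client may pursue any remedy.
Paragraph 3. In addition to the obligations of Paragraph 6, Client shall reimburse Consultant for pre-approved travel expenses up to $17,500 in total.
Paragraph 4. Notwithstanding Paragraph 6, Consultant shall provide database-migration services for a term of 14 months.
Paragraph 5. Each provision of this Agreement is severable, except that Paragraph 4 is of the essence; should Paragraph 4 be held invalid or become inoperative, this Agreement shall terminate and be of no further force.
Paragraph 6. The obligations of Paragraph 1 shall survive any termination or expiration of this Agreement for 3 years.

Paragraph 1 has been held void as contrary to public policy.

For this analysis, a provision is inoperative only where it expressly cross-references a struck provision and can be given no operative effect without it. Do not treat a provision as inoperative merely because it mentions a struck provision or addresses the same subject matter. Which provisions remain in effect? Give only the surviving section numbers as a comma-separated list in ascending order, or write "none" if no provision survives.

Paragraph 1 is struck. Paragraph 2 operates only by reference to Paragraph 1, so it falls with Paragraph 1. The only function of Paragraph 6 is the survival period for Paragraph 1, so it cannot stand once Paragraph 1 is removed. Paragraph 3 mentions Paragraph 6 but its own obligation stands independently of Paragraph 6, so Paragraph 3 is not affected. Paragraph 4 mentions Paragraph 6 but its own obligation stands independently of Paragraph 6, so Paragraph 4 is not affected. Paragraph 5 makes Paragraph 4 an essential term, but Paragraph 4 is unaffected, so the severability proviso in Paragraph 5 preserves the remaining provisions. The provisions still in force are Paragraph 3, Paragraph 4, and Paragraph 5.

3, 4, 5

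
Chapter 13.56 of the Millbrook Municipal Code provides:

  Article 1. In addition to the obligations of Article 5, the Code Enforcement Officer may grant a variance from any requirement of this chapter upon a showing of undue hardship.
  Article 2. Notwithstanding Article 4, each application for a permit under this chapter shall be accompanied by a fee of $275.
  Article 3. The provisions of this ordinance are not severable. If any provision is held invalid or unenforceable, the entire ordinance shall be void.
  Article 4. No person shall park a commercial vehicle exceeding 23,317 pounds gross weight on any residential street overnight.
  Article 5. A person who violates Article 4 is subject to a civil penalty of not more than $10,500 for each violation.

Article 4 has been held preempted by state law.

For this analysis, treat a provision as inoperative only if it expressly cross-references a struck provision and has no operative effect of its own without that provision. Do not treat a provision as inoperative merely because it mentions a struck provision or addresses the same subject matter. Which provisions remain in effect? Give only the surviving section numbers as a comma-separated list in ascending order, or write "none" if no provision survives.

none

Article 4 is struck. Article 5 merely fixes the civil penalty for violating Article 4; with Article 4 gone it has nothing to operate on and falls away. Article 3 provides that the ordinance is not severable, so the invalidity of any one provision voids the entire ordinance. No provision of the ordinance survives.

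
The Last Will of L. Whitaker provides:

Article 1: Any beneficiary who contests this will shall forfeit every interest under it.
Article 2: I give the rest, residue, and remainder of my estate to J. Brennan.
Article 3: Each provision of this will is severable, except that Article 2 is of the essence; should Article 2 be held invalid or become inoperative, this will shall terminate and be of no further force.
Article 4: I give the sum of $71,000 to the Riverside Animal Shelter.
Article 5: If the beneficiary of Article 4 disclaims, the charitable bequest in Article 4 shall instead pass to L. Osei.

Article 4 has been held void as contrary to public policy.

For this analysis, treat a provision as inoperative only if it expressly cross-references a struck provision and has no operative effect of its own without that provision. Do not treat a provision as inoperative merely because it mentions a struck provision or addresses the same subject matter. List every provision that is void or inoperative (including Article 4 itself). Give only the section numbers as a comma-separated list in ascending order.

4, 5

Article 4 is struck. Article 5 operates only by reference to Article 4, so it falls with Article 4. Article 3 makes Article 2 an essential term, but Article 2 is unaffected, so the severability proviso in Article 3 preserves the remaining provisions. Article 1, Article 2, and Article 3 remain in effect.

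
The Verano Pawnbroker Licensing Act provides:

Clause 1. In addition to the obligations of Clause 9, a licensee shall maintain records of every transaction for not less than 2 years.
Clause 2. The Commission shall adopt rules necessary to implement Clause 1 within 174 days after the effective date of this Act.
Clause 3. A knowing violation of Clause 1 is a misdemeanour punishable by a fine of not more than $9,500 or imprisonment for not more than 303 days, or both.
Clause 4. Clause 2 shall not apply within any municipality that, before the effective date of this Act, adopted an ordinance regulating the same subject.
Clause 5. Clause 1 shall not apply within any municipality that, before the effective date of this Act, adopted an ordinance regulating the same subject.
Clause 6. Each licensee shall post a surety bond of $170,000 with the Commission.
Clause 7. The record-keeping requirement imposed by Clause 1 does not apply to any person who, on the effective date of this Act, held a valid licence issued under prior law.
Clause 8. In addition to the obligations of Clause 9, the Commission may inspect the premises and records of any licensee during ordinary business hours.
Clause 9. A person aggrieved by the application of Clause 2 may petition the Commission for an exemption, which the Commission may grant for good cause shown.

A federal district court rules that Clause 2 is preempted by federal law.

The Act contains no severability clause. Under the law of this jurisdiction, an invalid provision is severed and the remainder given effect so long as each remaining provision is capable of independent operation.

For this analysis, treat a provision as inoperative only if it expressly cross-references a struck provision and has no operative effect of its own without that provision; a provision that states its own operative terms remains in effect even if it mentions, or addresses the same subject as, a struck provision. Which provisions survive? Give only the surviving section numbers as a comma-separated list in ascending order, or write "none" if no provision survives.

Clause 2 is struck. Clause 4 operates only by reference to Clause 2, so it falls with Clause 2. Clause 9 merely fixes the exemption procedure for Clause 2; with Clause 2 gone it has nothing to operate on and falls away. Although Clause 1 refers to Clause 9, its operative terms do not depend on Clause 9, so it remains in effect. Clause 8 mentions Clause 9 but its own obligation stands independently of Clause 9, so Clause 8 is not affected. Under the stated default rule, only provisions that cannot operate independently fall away; the rest are enforced. Clause 1, Clause 3, Clause 5, Clause 6, Clause 7, and Clause 8 remain in effect.

1, 3, 5, 6, 7, 8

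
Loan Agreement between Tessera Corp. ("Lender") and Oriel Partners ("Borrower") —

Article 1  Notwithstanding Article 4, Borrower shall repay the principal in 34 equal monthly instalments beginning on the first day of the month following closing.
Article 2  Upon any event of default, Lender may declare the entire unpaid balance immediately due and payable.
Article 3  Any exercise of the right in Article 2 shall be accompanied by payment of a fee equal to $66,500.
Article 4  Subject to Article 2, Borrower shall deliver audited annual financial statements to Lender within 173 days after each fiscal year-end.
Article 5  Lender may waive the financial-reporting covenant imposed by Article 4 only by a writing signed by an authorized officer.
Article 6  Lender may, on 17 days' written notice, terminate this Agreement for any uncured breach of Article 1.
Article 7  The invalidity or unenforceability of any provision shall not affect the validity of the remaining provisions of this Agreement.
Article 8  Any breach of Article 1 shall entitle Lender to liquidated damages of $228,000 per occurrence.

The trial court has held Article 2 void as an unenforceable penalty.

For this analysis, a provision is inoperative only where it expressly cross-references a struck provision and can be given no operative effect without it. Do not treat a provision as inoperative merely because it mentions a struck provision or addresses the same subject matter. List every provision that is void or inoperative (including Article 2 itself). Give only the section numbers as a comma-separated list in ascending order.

2, 3

Article 2 is struck. Article 3 has no operative effect of its own apart from Article 2 and is therefore inoperative. Article 4 mentions Article 2 but its own obligation stands independently of Article 2, so Article 4 is not affected. Under the severability clause in Article 7, the remaining provisions continue in force. Article 1, Article 4, Article 5, Article 6, Article 7, and Article 8 remain in effect.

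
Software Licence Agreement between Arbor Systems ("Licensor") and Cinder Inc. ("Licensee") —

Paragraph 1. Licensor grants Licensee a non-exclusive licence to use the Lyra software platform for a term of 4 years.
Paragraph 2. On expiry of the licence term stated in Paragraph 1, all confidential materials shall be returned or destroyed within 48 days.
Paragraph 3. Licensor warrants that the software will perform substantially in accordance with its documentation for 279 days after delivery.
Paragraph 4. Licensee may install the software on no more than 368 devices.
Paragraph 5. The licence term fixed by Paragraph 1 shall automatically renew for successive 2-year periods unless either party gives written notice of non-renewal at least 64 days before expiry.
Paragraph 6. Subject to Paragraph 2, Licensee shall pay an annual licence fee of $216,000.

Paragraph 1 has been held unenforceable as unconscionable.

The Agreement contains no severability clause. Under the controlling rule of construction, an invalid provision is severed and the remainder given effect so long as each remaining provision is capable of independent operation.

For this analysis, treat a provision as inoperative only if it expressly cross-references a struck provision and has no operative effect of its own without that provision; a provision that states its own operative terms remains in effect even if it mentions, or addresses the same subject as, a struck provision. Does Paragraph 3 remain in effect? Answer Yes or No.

Yes

Paragraph 1 is struck. Paragraph 2 operates only by reference to Paragraph 1, so it falls with Paragraph 1. Paragraph 5 does nothing except set the renewal of the licence term by reference to Paragraph 1; with Paragraph 1 gone it has no independent effect and is inoperative. Paragraph 6 mentions Paragraph 2 but its own obligation stands independently of Paragraph 2, so Paragraph 6 is not affected. Under the stated default rule, only provisions that cannot operate independently fall away; the rest are enforced. That leaves Paragraph 3, Paragraph 4, and Paragraph 6 in effect. Paragraph 3 is among the surviving provisions, so the answer is yes.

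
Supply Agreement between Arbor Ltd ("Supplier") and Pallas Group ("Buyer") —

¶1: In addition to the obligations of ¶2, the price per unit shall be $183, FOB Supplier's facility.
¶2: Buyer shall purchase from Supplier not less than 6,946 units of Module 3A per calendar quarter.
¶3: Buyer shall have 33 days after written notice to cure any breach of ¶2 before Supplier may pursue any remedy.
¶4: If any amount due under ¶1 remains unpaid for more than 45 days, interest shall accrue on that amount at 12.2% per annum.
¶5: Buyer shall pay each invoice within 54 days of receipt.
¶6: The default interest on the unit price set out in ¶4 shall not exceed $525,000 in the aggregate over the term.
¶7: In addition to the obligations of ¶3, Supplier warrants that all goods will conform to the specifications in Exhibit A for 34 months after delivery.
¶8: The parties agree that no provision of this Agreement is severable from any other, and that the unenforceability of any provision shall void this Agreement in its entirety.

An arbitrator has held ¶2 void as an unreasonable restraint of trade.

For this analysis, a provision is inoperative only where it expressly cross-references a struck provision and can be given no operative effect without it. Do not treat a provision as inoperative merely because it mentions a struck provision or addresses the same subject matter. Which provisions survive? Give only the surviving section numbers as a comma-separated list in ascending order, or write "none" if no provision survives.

¶2 is struck. The only function of ¶3 is the cure period for breach of ¶2, so it cannot stand once ¶2 is removed. ¶8 provides that the Agreement is not severable, so the invalidity of any one provision voids the entire Agreement. No provision of the Agreement survives.

none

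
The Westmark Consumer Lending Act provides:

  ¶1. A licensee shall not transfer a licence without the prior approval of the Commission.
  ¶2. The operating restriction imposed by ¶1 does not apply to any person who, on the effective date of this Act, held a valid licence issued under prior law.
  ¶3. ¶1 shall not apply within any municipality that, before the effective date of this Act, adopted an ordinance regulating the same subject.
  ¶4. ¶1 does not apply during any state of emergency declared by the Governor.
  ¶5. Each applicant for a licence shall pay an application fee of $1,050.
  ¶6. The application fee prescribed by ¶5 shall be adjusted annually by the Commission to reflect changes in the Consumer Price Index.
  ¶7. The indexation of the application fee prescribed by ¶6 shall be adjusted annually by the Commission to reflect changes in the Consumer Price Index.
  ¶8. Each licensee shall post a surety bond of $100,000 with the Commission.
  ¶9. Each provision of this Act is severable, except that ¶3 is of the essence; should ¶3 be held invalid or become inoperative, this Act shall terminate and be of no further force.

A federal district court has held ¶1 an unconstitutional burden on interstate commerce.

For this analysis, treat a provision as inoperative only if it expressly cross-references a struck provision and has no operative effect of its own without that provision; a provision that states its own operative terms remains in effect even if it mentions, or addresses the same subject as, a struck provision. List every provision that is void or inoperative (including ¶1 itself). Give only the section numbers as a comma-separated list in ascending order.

¶1 is struck. ¶2 has no operative effect of its own apart from ¶1 and is therefore inoperative. ¶3 has no operative effect of its own apart from ¶1 and is therefore inoperative. ¶4 has no operative effect of its own apart from ¶1 and is therefore inoperative. ¶9 makes ¶3 an essential term, and ¶3 has been rendered inoperative by the cascade; under ¶9, the entire Act is therefore void. No provision of the Act survives.

1, 2, 3, 4, 5, 6, 7, 8, 9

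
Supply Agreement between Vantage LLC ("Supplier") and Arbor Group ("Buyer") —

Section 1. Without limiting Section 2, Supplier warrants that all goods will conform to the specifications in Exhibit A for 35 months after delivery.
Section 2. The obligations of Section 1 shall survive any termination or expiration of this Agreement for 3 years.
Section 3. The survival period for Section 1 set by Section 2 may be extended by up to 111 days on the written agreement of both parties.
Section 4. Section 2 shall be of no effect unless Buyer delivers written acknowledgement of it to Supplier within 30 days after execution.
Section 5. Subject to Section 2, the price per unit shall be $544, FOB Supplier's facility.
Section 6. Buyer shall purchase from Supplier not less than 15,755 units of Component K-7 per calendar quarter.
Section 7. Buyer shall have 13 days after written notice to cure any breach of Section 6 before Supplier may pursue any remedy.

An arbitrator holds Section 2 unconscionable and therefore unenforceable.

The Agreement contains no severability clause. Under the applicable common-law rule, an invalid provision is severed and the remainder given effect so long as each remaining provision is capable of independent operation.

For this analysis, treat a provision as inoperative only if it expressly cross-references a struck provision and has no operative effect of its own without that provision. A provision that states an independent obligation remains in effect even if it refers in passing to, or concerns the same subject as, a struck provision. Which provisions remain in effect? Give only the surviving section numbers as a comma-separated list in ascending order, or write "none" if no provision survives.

Section 2 is struck. Section 3 does nothing except set the extension of the survival period for Section 1 by reference to Section 2; with Section 2 gone it has no independent effect and is inoperative. Section 4 merely fixes the acknowledgement condition for Section 2; with Section 2 gone it has nothing to operate on and falls away. Section 1 mentions Section 2 but its own obligation stands independently of Section 2, so Section 1 is not affected. Although Section 5 refers to Section 2, its operative terms do not depend on Section 2, so it remains in effect. Under the stated default rule, only provisions that cannot operate independently fall away; the rest are enforced. Section 1, Section 5, Section 6, and Section 7 remain in effect.

1, 5, 6, 7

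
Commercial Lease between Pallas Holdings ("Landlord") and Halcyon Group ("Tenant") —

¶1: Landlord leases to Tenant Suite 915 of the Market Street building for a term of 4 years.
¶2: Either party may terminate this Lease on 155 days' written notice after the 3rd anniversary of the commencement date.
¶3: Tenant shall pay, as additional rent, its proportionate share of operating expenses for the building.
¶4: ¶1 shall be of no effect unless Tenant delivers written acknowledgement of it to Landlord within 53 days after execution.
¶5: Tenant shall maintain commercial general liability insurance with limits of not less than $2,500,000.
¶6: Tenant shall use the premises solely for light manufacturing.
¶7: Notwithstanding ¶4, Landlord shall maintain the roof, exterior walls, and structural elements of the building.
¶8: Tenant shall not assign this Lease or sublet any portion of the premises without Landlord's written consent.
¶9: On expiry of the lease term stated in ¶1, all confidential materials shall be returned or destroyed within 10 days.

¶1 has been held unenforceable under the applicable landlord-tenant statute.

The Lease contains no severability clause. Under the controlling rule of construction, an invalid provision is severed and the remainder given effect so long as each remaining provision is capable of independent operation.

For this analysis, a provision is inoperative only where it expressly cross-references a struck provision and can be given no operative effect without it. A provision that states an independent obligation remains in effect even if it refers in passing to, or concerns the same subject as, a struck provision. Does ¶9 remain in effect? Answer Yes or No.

No

¶1 is struck. ¶4 has no operative effect of its own apart from ¶1 and is therefore inoperative. ¶9 operates only by reference to ¶1, so it falls with ¶1. ¶7 mentions ¶4 but its own obligation stands independently of ¶4, so ¶7 is not affected. With no severability clause, the stated default rule severs what cannot stand and enforces each remaining provision that can operate on its own. The provisions still in force are ¶2, ¶3, ¶5, ¶6, ¶7, and ¶8. ¶9 is among the inoperative provisions, so the answer is no.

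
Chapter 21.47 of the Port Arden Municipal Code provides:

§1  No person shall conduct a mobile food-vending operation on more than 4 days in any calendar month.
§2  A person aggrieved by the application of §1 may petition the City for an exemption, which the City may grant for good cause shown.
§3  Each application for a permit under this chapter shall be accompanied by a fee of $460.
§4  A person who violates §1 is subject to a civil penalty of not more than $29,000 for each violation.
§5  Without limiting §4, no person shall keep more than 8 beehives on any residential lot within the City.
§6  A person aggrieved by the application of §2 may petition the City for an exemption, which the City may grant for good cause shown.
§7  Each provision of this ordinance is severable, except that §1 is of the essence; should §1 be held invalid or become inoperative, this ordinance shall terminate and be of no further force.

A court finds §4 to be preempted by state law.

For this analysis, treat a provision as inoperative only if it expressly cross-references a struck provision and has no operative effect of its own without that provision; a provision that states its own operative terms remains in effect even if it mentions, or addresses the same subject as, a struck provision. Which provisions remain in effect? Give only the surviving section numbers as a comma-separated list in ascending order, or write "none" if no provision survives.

1, 2, 3, 5, 6, 7

§4 is struck. §5 mentions §4 but its own obligation stands independently of §4, so §5 is not affected. Nothing else in the ordinance is defined by reference to §4. §7 makes §1 an essential term, but §1 is unaffected, so the severability proviso in §7 preserves the remaining provisions. §1, §2, §3, §5, §6, and §7 remain in effect.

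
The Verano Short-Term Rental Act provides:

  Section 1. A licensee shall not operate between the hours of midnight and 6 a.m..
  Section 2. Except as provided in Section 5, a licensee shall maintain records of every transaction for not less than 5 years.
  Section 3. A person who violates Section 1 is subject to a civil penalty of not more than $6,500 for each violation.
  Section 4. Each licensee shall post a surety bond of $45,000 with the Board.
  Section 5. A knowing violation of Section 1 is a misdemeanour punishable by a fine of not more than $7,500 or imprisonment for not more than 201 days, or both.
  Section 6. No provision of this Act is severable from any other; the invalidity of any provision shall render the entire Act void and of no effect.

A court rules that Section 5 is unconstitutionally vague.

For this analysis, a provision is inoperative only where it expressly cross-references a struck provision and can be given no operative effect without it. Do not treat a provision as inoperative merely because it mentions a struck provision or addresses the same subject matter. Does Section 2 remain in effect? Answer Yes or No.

No

Section 5 is struck. Nothing else in the Act is defined by reference to Section 5. Section 6 provides that the Act is not severable, so the invalidity of any one provision voids the entire Act. No provision of the Act survives. Section 2 is among the inoperative provisions, so the answer is no.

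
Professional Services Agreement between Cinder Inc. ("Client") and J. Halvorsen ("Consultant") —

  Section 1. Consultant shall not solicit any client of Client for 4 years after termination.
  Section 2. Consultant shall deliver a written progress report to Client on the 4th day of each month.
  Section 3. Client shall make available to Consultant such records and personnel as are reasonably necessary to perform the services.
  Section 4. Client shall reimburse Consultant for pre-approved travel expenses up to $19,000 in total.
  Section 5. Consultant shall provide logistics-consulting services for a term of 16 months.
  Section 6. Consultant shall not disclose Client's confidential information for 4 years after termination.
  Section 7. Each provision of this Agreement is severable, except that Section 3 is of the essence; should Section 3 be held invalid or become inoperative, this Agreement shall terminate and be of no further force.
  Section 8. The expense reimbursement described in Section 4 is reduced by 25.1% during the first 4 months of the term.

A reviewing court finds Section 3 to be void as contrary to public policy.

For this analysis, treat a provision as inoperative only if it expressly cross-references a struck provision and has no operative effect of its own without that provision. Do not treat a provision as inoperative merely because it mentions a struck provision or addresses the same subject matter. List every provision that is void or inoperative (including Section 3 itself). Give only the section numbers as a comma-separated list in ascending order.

1, 2, 3, 4, 5, 6, 7, 8

Section 3 is struck. Nothing else in the Agreement is defined by reference to Section 3. Section 7 makes Section 3 an essential term, and Section 3 is the provision held invalid; under Section 7, the entire Agreement is therefore void. No provision of the Agreement survives.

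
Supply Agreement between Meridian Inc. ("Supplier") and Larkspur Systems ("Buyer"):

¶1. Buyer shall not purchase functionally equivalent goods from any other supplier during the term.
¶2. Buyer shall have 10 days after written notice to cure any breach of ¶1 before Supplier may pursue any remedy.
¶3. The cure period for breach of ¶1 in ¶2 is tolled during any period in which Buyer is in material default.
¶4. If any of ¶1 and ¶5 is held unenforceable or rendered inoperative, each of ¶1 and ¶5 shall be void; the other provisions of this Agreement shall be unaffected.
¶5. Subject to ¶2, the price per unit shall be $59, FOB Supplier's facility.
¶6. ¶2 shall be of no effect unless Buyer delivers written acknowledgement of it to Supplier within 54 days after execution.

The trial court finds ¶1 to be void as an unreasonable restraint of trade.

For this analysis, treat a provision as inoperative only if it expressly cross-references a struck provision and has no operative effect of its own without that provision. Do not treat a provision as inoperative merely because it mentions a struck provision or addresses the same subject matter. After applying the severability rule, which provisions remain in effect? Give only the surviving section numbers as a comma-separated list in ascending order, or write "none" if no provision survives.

¶1 is struck. ¶2 has no operative effect of its own apart from ¶1 and is therefore inoperative. ¶3 has no operative effect of its own apart from ¶2 and is therefore inoperative. ¶6 merely fixes the acknowledgement condition for ¶2; with ¶2 gone it has nothing to operate on and falls away. ¶4 declares ¶1 and ¶5 mutually dependent; since one of them has fallen, all of them are of no effect. That brings down ¶5 as well. The remainder continues in force under ¶4. Only ¶4 remains in effect.

4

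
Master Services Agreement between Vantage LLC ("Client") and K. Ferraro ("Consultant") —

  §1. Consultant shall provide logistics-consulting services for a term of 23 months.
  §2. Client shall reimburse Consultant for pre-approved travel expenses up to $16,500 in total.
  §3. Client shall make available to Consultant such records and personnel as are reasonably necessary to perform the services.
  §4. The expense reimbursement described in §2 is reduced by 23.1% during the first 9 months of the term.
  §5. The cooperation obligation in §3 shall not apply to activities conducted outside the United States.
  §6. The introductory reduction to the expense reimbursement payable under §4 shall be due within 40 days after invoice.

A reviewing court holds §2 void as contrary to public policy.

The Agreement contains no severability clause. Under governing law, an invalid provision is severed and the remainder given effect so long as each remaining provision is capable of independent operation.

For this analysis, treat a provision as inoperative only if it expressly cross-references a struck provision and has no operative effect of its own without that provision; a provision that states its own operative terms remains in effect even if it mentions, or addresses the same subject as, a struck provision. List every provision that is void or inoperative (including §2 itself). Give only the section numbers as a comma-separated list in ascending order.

2, 4, 6

§2 is struck. The whole of §4 is the introductory reduction to the expense reimbursement, defined by reference to §2, so §4 cannot stand once §2 is removed. §6 has no operative effect of its own apart from §4 and is therefore inoperative. Under the stated default rule, only provisions that cannot operate independently fall away; the rest are enforced. That leaves §1, §3, and §5 in effect.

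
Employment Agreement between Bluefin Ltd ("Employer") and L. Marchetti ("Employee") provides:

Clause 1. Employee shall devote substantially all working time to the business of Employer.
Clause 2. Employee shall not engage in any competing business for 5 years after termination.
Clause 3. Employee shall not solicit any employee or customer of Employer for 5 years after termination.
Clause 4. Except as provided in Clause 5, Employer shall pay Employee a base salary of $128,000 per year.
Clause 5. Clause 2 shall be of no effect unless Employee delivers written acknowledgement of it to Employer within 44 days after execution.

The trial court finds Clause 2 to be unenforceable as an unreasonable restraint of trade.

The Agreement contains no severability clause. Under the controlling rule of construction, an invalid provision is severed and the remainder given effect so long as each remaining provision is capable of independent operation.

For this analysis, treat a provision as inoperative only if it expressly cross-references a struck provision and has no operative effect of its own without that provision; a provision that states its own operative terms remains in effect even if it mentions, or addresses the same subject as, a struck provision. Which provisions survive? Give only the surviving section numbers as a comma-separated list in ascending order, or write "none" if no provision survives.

1, 3, 4

Clause 2 is struck. Clause 5 merely fixes the acknowledgement condition for Clause 2; with Clause 2 gone it has nothing to operate on and falls away. Although Clause 4 refers to Clause 5, its operative terms do not depend on Clause 5, so it remains in effect. With no severability clause, the stated default rule severs what cannot stand and enforces each remaining provision that can operate on its own. The provisions still in force are Clause 1, Clause 3, and Clause 4.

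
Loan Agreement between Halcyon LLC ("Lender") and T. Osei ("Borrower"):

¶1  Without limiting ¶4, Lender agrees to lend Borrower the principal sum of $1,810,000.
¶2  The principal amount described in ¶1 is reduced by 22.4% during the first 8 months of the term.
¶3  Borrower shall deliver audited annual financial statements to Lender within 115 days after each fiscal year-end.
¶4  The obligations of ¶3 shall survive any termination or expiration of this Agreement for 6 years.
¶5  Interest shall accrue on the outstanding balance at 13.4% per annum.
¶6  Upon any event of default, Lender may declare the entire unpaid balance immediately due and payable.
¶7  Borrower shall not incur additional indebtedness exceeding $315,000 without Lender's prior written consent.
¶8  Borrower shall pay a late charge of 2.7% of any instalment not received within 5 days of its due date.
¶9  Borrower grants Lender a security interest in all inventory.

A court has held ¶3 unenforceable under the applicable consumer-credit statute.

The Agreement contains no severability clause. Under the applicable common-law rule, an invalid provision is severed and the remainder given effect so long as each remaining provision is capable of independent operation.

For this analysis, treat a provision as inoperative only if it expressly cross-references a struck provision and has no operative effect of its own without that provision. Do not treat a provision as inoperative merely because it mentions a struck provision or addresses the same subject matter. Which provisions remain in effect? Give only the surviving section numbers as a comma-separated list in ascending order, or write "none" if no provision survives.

¶3 is struck. ¶4 operates only by reference to ¶3, so it falls with ¶3. ¶1 mentions ¶4 but its own obligation stands independently of ¶4, so ¶1 is not affected. Under the stated default rule, only provisions that cannot operate independently fall away; the rest are enforced. That leaves ¶1, ¶2, ¶5, ¶6, ¶7, ¶8, and ¶9 in effect.

1, 2, 5, 6, 7, 8, 9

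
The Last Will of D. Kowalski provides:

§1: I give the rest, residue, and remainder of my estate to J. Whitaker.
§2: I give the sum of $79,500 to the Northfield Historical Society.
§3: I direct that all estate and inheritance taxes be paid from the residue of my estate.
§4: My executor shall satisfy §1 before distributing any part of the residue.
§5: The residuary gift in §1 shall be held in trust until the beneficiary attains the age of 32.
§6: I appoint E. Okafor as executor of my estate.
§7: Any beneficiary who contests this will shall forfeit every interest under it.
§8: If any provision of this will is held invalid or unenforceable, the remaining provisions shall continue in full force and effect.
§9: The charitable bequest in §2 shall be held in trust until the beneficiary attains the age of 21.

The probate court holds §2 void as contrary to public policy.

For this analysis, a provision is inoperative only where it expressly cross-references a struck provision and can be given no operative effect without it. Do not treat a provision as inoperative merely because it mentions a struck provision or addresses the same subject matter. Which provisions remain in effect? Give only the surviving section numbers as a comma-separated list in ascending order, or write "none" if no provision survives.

§2 is struck. The only function of §9 is the trust for §2, so it cannot stand once §2 is removed. Under the severability clause in §8, the remaining provisions continue in force. The provisions still in force are §1, §3, §4, §5, §6, §7, and §8.

1, 3, 4, 5, 6, 7, 8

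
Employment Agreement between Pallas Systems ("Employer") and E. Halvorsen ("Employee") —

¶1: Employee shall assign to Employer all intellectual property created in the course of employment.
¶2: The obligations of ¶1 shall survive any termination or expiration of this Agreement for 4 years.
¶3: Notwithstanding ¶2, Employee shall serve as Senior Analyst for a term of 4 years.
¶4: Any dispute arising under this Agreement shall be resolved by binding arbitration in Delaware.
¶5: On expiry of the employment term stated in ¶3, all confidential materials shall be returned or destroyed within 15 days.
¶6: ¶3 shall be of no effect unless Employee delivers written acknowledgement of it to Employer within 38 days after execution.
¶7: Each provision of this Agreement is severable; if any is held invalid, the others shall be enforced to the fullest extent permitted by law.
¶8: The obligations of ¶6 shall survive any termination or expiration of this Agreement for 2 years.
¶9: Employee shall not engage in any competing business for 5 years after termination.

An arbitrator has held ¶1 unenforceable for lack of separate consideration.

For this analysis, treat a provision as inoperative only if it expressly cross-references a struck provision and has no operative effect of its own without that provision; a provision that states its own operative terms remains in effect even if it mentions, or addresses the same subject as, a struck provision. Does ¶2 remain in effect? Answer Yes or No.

¶1 is struck. ¶2 merely fixes the survival period for ¶1; with ¶1 gone it has nothing to operate on and falls away. Although ¶3 refers to ¶2, its operative terms do not depend on ¶2, so it remains in effect. Under the severability clause in ¶7, the remaining provisions continue in force. The provisions still in force are ¶3, ¶4, ¶5, ¶6, ¶7, ¶8, and ¶9. ¶2 is among the inoperative provisions, so the answer is no.

No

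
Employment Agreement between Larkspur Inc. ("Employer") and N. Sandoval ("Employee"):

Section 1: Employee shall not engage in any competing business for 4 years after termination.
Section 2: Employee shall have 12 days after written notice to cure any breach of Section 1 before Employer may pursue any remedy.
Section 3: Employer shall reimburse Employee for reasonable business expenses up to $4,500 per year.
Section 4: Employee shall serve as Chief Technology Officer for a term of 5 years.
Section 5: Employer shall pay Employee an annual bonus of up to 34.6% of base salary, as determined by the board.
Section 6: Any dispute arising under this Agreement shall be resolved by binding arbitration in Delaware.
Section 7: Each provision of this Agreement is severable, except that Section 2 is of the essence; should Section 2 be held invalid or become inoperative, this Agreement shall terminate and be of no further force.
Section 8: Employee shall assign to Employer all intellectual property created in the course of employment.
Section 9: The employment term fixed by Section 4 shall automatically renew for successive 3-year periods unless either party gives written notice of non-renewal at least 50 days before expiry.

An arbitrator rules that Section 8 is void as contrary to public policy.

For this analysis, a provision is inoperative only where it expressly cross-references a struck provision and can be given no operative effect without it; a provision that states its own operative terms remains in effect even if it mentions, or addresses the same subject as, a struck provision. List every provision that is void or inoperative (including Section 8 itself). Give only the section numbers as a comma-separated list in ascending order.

8

Section 8 is struck. Nothing else in the Agreement is defined by reference to Section 8. Section 7 makes Section 2 an essential term, but Section 2 is unaffected, so the severability proviso in Section 7 preserves the remaining provisions. Section 1, Section 2, Section 3, Section 4, Section 5, Section 6, Section 7, and Section 9 remain in effect.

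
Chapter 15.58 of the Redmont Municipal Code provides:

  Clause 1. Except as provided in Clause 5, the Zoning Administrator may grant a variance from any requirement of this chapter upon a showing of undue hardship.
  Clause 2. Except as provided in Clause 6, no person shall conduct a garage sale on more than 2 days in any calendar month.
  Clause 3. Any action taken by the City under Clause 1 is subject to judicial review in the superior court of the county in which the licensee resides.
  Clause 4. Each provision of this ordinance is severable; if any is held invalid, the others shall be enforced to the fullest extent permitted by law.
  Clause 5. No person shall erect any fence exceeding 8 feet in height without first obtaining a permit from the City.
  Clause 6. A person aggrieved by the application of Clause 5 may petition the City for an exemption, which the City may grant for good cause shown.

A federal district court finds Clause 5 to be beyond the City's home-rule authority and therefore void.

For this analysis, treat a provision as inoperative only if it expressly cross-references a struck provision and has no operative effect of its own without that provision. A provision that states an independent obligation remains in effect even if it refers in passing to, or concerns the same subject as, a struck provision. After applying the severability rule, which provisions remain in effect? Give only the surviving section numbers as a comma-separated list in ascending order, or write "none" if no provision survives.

Clause 5 is struck. Clause 6 merely fixes the exemption procedure for Clause 5; with Clause 5 gone it has nothing to operate on and falls away. Clause 1 mentions Clause 5 but its own obligation stands independently of Clause 5, so Clause 1 is not affected. Although Clause 2 refers to Clause 6, its operative terms do not depend on Clause 6, so it remains in effect. Clause 4 is a severability clause and preserves every provision that can still be given independent effect. That leaves Clause 1, Clause 2, Clause 3, and Clause 4 in effect.

1, 2, 3, 4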